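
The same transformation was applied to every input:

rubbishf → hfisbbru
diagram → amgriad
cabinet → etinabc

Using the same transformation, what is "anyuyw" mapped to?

ywyuan

Rule — reverse the string, then swap each adjacent pair of characters (1↔2, 3↔4, ...).
Applying both steps to "anyuyw": "wyuyna", then "ywyuan".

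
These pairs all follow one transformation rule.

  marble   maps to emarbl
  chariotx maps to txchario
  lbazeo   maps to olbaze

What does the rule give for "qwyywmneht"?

ehtqwyywmn

What's happening: swap the front and back halves of the string, then move the first 2 characters to the end (rotate left by 2).
Applying both steps to "qwyywmneht": "mnehtqwyyw", then "ehtqwyywmn".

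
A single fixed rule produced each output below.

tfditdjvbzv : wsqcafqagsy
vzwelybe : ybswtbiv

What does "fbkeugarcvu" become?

srcyhbrdxoz

Rule — move the last 2 characters to the front (rotate right by 2), then shift every letter 3 places backward in the alphabet (wrapping around).
For "fbkeugarcvu", step one produces "vufbkeugarc"; step two turns that into "srcyhbrdxoz".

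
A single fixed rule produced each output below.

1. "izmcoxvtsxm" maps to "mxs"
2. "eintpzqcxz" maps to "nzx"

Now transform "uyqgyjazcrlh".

Rule — keep one character in every 3, starting at position 3 (positions 3rd, 6th, 9th, ...).
Doing the same to "uyqgyjazcrlh": "qjch".

qjch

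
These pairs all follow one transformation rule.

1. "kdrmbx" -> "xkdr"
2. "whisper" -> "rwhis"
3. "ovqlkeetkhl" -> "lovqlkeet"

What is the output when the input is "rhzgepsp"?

prhzge

The pattern: move the last 3 characters to the front (rotate right by 3), then delete the first 2 characters.
On "rhzgepsp" that produces "prhzge".
(Check on "ovqlkeetkhl": → "khlovqlkeet" → "lovqlkeet" ✓)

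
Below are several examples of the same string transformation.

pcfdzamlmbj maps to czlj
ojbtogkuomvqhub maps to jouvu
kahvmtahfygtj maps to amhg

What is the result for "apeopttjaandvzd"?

ppjnz

The rule is to keep one character in every 3, starting at position 2 (positions 2nd, 5th, 8th, ...).
So "apeopttjaandvzd" becomes "ppjnz".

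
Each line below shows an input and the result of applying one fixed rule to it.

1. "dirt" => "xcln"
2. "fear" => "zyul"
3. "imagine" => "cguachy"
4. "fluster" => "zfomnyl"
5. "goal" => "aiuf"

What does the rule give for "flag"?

zfua

In each case the input is transformed by: shift every letter 6 places backward in the alphabet (wrapping around).
"flag" → "zfua".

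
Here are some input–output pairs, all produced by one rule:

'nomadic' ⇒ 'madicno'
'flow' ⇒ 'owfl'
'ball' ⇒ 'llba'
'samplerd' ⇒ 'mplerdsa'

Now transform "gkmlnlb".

Each output is the input with this applied: move the first 2 characters to the end (rotate left by 2).
Doing the same to "gkmlnlb": "mlnlbgk".

mlnlbgk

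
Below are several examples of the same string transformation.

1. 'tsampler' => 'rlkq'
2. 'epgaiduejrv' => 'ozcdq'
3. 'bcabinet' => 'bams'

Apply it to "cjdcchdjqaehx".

The pattern: shift every letter 1 place backward in the alphabet (wrapping around), then keep every other character starting from the second (positions 2nd, 4th, 6th, ...).
On "cjdcchdjqaehx": the first step gives "bicbbgcipzdgw", and the second then gives "ibgizg".

ibgizg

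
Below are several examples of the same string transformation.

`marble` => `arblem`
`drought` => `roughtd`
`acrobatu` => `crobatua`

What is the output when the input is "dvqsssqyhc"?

What's happening: move the first character to the end.
On "dvqsssqyhc" that produces "vqsssqyhcd".

vqsssqyhcd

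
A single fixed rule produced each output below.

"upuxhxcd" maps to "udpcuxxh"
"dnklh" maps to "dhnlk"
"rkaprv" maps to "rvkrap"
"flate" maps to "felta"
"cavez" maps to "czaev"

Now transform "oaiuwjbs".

Rule — take characters alternately from the front and the back (1st, last, 2nd, 2nd-last, ...).
Doing the same to "oaiuwjbs": "osabijuw".

osabijuw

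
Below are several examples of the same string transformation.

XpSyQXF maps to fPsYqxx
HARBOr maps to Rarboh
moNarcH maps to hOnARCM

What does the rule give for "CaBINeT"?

tAbinEc

What's happening: swap the first and last characters, then flip the case of every letter.
"CaBINeT" → "TaBINeC" → "tAbinEc".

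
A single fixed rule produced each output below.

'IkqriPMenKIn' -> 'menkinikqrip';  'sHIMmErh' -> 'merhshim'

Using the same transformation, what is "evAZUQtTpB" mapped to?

qttpbevazu

Rule — swap the front and back halves of the string, then convert every letter to lowercase.
So "evAZUQtTpB" becomes "qttpbevazu".
(Check on "IkqriPMenKIn": → "MenKInIkqriP" → "menkinikqrip" ✓)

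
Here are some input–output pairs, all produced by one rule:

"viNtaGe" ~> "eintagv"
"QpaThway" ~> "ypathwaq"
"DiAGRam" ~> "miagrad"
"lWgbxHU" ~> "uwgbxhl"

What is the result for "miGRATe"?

eigratm

Rule — swap the first and last characters, then convert every letter to lowercase.
On "miGRATe" that produces "eigratm".
(Check on "DiAGRam": → "miAGRaD" → "miagrad" ✓)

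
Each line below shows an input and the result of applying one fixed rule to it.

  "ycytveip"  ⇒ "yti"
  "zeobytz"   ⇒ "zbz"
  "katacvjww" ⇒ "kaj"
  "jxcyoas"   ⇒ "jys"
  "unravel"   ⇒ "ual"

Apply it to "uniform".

Each output is the input with this applied: keep one character in every 3, starting at position 1 (positions 1st, 4th, 7th, ...).
So "uniform" becomes "ufm".

ufm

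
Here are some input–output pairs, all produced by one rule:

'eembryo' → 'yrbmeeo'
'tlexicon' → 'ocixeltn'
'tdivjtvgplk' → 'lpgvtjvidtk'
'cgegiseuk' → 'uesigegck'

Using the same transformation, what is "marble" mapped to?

In each case the input is transformed by: move the last character to the front, then reverse the string.
"marble" → "emarbl" → "lbrame".

lbrame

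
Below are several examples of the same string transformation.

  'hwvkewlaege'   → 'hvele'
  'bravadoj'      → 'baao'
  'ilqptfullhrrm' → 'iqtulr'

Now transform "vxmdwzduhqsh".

vmwdhs

Each output is the input with this applied: delete the last character, then keep every other character starting from the first (positions 1st, 3rd, 5th, ...).
Working it through for "vxmdwzduhqsh": intermediate "vxmdwzduhqs", final "vmwdhs".
(Check on "ilqptfullhrrm": → "ilqptfullhrr" → "iqtulr" ✓)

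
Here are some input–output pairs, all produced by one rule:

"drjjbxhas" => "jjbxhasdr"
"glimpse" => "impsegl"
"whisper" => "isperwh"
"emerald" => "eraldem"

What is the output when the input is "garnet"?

In each case the input is transformed by: move the first 2 characters to the end (rotate left by 2).
Applying that to "garnet" gives "rnetga".

rnetga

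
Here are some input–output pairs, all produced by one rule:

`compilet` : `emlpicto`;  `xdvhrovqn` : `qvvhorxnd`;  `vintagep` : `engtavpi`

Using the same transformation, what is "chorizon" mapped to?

Looking at the pairs, the operation is to take characters alternately from the front and the back (1st, last, 2nd, 2nd-last, ...), then move the first 3 characters to the end (rotate left by 3).
For "chorizon", step one produces "cnhoozri"; step two turns that into "oozricnh".

oozricnh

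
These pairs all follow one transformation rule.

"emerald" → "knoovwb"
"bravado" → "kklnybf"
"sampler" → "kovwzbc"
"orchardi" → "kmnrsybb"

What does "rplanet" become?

In each case the input is transformed by: sort the characters into alphabetical order, then shift every letter 10 places forward in the alphabet (wrapping around).
Working it through for "rplanet": intermediate "aelnprt", final "kovxzbd".

kovxzbd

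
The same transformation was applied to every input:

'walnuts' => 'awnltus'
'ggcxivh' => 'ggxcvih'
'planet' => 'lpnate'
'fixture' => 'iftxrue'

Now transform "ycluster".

Rule — swap each adjacent pair of characters (1↔2, 3↔4, ...).
Applying that to "ycluster" gives "cyultsre".

cyultsre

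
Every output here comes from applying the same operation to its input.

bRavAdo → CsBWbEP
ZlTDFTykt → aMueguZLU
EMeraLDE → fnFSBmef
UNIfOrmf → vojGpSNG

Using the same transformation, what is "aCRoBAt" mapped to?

BdsPcbU

The pattern: flip the case of every letter, then shift every letter 1 place forward in the alphabet (wrapping around).
Applying both steps to "aCRoBAt": "AcrObaT", then "BdsPcbU".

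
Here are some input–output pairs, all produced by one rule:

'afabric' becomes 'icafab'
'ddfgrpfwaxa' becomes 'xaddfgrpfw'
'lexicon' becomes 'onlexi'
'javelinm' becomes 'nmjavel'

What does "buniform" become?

The rule is to move the last 2 characters to the front (rotate right by 2), then delete the last character.
Working it through for "buniform": intermediate "rmbunifo", final "rmbunif".

rmbunif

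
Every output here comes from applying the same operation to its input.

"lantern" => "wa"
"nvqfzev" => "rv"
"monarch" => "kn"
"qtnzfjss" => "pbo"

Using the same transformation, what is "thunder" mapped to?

Each output is the input with this applied: shift every letter 4 places backward in the alphabet (wrapping around), then keep one character in every 3, starting at position 2 (positions 2nd, 5th, 8th, ...).
Starting from "thunder": after the first operation, "pdqjzan"; after the second, "dz".

dz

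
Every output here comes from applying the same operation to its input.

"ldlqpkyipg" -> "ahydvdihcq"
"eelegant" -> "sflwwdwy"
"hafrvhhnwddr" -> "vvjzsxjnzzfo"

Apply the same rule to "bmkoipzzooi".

ggatecgahrr

In each case the input is transformed by: move the last 3 characters to the front (rotate right by 3), then shift every letter 8 places backward in the alphabet (wrapping around).
Working it through for "bmkoipzzooi": intermediate "ooibmkoipzz", final "ggatecgahrr".
(Check on "ldlqpkyipg": → "ipgldlqpky" → "ahydvdihcq" ✓)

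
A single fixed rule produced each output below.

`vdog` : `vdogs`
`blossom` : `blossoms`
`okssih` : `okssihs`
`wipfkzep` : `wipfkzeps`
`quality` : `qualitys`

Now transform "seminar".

seminars

In each case the input is transformed by: append "s".
"seminar" → "seminars".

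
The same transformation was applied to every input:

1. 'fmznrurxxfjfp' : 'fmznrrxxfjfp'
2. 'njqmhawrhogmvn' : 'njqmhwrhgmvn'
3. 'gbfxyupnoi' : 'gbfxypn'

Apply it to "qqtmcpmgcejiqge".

What's happening: remove every vowel.
For "qqtmcpmgcejiqge" the result is "qqtmcpmgcjqg".

qqtmcpmgcjqg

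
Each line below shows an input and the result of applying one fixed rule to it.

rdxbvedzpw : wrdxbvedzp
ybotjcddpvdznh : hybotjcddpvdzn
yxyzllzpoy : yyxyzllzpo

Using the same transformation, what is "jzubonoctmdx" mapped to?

xjzubonoctmd

Each output is the input with this applied: move the last character to the front.
Applying that to "jzubonoctmdx" gives "xjzubonoctmd".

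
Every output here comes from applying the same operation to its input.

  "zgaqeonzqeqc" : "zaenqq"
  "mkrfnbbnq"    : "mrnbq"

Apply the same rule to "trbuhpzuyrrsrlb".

tbhzyrrb

The rule is to keep every other character starting from the first (positions 1st, 3rd, 5th, ...).
Doing the same to "trbuhpzuyrrsrlb": "tbhzyrrb".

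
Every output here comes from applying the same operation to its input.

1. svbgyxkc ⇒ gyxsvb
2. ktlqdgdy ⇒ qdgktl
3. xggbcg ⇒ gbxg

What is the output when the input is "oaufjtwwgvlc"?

What's happening: delete the last 2 characters, then swap the front and back halves of the string.
For "oaufjtwwgvlc", step one produces "oaufjtwwgv"; step two turns that into "twwgvoaufj".

twwgvoaufj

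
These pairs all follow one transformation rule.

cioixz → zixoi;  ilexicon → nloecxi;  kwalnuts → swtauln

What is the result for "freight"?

trhegi

Each output is the input with this applied: take characters alternately from the front and the back (1st, last, 2nd, 2nd-last, ...), then delete the first character.
On "freight": the first step gives "ftrhegi", and the second then gives "trhegi".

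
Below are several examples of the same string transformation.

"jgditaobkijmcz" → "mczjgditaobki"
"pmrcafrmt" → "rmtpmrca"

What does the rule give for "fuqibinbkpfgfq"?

gfqfuqibinbkp

Rule — move the last 3 characters to the front (rotate right by 3), then delete the last character.
Starting from "fuqibinbkpfgfq": after the first operation, "gfqfuqibinbkpf"; after the second, "gfqfuqibinbkp".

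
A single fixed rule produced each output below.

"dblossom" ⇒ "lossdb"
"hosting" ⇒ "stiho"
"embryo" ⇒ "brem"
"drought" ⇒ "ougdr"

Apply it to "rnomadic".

omadrn

The pattern: delete the last 2 characters, then move the first 2 characters to the end (rotate left by 2).
Applying both steps to "rnomadic": "rnomad", then "omadrn".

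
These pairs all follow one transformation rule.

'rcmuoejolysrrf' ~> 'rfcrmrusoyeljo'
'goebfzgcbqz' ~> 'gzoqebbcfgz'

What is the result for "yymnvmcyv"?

yvyymcnmv

In each case the input is transformed by: take characters alternately from the front and the back (1st, last, 2nd, 2nd-last, ...).
Doing the same to "yymnvmcyv": "yvyymcnmv".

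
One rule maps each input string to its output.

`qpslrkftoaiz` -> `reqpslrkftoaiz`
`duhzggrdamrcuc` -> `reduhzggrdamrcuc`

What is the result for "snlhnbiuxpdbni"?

What's happening: prepend "re".
Doing the same to "snlhnbiuxpdbni": "resnlhnbiuxpdbni".

resnlhnbiuxpdbni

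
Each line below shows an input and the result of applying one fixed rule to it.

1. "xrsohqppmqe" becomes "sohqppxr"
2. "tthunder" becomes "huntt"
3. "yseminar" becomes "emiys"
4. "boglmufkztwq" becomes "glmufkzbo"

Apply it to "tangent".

The rule is to delete the last 3 characters, then move the first 2 characters to the end (rotate left by 2).
On "tangent" that produces "ngta".

ngta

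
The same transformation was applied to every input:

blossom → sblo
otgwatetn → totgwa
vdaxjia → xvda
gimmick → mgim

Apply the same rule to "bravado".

In each case the input is transformed by: delete the last 3 characters, then move the last character to the front.
Applying both steps to "bravado": "brav", then "vbra".
(Check on "vdaxjia": → "vdax" → "xvda" ✓)

vbra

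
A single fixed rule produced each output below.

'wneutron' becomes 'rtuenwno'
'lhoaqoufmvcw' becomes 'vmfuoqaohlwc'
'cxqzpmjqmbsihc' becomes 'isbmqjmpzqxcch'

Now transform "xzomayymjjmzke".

zmjjmyyamozxek

The transformation: move the last 2 characters to the front (rotate right by 2), then reverse the string.
Working it through for "xzomayymjjmzke": intermediate "kexzomayymjjmz", final "zmjjmyyamozxek".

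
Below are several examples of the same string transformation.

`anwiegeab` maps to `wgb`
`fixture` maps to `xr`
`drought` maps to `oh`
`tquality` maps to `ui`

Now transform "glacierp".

ae

The rule is to keep one character in every 3, starting at position 3 (positions 3rd, 6th, 9th, ...).
On "glacierp" that produces "ae".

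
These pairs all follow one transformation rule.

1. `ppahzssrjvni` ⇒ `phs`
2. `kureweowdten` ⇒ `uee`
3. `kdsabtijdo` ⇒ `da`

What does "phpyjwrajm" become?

In each case the input is transformed by: keep every other character starting from the second (positions 2nd, 4th, 6th, ...), then delete the last 3 characters.
"phpyjwrajm" → "hywam" → "hy".
(Check on "kdsabtijdo": → "datjo" → "da" ✓)

hy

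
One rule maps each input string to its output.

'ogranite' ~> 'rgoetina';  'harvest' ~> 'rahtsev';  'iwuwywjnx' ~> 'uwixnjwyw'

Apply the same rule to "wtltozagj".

The pattern: move the first 3 characters to the end (rotate left by 3), then reverse the string.
On "wtltozagj" that produces "ltwjgazot".

ltwjgazot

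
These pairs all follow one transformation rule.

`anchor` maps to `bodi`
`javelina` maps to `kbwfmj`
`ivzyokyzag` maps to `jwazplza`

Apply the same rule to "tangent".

ubohf

In each case the input is transformed by: shift every letter 1 place forward in the alphabet (wrapping around), then delete the last 2 characters.
Starting from "tangent": after the first operation, "ubohfou"; after the second, "ubohf".
(Check on "ivzyokyzag": → "jwazplzabh" → "jwazplza" ✓)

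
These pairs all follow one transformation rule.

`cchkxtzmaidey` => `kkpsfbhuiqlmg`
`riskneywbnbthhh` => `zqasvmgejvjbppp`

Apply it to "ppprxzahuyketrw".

The pattern: shift every letter 8 places forward in the alphabet (wrapping around).
On "ppprxzahuyketrw" that produces "xxxzfhipcgsmbze".

xxxzfhipcgsmbze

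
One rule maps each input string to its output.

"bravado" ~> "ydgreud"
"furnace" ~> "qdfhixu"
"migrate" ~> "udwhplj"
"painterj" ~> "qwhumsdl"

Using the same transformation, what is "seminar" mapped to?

lqduvhp

The pattern: shift every letter 3 places forward in the alphabet (wrapping around), then move the first 3 characters to the end (rotate left by 3).
On "seminar": the first step gives "vhplqdu", and the second then gives "lqduvhp".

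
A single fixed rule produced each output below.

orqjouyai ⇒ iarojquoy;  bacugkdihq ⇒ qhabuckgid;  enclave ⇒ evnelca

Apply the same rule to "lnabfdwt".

What's happening: move the last 2 characters to the front (rotate right by 2), then swap each adjacent pair of characters (1↔2, 3↔4, ...).
Applying that to "lnabfdwt" gives "twnlbadf".

twnlbadf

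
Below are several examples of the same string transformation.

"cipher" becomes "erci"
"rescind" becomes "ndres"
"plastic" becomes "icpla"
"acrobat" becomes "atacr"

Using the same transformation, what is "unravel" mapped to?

Looking at the pairs, the operation is to move the last 2 characters to the front (rotate right by 2), then delete the last 2 characters.
For "unravel", step one produces "elunrav"; step two turns that into "elunr".

elunr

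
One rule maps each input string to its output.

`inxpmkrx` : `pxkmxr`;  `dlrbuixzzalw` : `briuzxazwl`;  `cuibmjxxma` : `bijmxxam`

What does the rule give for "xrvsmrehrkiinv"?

svrmhekriivn

What's happening: delete the first 2 characters, then swap each adjacent pair of characters (1↔2, 3↔4, ...).
For "xrvsmrehrkiinv", step one produces "vsmrehrkiinv"; step two turns that into "svrmhekriivn".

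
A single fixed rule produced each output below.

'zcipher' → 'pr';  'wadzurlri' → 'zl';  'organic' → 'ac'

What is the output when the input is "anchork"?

The pattern: keep one character in every 3, starting at position 1 (positions 1st, 4th, 7th, ...), then delete the first character.
Applying both steps to "anchork": "ahk", then "hk".
(Check on "zcipher": → "zpr" → "pr" ✓)

hk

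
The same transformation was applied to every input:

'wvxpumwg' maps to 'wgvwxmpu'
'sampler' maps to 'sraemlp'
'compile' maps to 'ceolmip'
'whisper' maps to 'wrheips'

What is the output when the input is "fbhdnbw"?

fwbbhnd

The rule is to take characters alternately from the front and the back (1st, last, 2nd, 2nd-last, ...).
"fbhdnbw" → "fwbbhnd".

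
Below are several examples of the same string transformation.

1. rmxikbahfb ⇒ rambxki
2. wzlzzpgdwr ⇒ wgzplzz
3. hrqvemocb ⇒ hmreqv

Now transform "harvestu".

The transformation: delete the last 3 characters, then take characters alternately from the front and the back (1st, last, 2nd, 2nd-last, ...).
For "harvestu", step one produces "harve"; step two turns that into "heavr".

heavr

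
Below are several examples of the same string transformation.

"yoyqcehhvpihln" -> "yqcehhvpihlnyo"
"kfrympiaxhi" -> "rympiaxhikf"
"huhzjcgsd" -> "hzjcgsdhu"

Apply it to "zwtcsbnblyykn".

tcsbnblyyknzw

The rule is to move the first 2 characters to the end (rotate left by 2).
For "zwtcsbnblyykn" the result is "tcsbnblyyknzw".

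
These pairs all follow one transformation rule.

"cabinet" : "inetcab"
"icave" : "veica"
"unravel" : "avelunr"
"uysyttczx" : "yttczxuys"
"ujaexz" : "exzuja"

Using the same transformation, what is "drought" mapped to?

The transformation: move the first 3 characters to the end (rotate left by 3).
For "drought" the result is "ughtdro".

ughtdro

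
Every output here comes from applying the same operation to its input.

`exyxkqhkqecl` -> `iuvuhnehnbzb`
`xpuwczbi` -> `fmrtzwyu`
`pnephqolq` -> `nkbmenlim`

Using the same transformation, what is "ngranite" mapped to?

bdoxkfqk

The pattern: shift every letter 3 places backward in the alphabet (wrapping around), then swap the first and last characters.
For "ngranite" the result is "bdoxkfqk".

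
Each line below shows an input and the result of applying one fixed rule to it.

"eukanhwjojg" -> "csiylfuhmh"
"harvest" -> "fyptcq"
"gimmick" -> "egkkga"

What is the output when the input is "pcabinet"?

nayzglc

In each case the input is transformed by: shift every letter 2 places backward in the alphabet (wrapping around), then delete the last character.
On "pcabinet": the first step gives "nayzglcr", and the second then gives "nayzglc".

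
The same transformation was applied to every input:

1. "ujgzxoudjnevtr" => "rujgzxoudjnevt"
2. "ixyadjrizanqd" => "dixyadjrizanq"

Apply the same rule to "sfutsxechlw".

What's happening: move the last character to the front.
On "sfutsxechlw" that produces "wsfutsxechl".

wsfutsxechl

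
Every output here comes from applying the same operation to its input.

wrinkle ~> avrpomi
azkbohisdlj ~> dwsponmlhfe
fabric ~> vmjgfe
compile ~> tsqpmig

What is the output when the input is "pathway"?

caxtlee

Each output is the input with this applied: sort the characters into reverse alphabetical order, then shift every letter 4 places forward in the alphabet (wrapping around).
"pathway" → "ywtphaa" → "caxtlee".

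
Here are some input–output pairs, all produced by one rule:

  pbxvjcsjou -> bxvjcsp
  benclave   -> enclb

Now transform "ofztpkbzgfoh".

fztpkbzgo

In each case the input is transformed by: delete the last 3 characters, then move the first character to the end.
Working it through for "ofztpkbzgfoh": intermediate "ofztpkbzg", final "fztpkbzgo".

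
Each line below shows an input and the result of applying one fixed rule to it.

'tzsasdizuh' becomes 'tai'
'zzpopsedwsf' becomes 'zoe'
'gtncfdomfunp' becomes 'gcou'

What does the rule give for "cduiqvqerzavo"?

The transformation: delete the last 2 characters, then keep one character in every 3, starting at position 1 (positions 1st, 4th, 7th, ...).
"cduiqvqerzavo" → "cduiqvqerza" → "ciqz".

ciqz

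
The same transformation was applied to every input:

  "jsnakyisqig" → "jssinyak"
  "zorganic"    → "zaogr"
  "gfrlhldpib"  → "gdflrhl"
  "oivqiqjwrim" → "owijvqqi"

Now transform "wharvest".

wvhra

Looking at the pairs, the operation is to delete the last 3 characters, then take characters alternately from the front and the back (1st, last, 2nd, 2nd-last, ...).
On "wharvest": the first step gives "wharv", and the second then gives "wvhra".
(Check on "gfrlhldpib": → "gfrlhld" → "gdflrhl" ✓)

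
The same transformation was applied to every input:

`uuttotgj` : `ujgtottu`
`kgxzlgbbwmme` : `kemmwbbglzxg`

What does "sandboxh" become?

shxobdna

Each output is the input with this applied: move the first character to the end, then reverse the string.
Applying both steps to "sandboxh": "andboxhs", then "shxobdna".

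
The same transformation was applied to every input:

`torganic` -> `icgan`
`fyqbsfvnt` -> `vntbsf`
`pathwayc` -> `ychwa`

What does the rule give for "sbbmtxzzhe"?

zzhemtx

The transformation: delete the first 3 characters, then move the first 3 characters to the end (rotate left by 3).
On "sbbmtxzzhe": the first step gives "mtxzzhe", and the second then gives "zzhemtx".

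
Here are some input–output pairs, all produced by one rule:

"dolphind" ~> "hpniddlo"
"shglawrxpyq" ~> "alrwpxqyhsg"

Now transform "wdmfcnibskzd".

cfinsbzkwdmd

What's happening: move the first 3 characters to the end (rotate left by 3), then swap each adjacent pair of characters (1↔2, 3↔4, ...).
Applying that to "wdmfcnibskzd" gives "cfinsbzkwdmd".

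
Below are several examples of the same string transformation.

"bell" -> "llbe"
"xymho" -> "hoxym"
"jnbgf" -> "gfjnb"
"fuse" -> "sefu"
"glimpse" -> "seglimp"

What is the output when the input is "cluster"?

erclust

Each output is the input with this applied: move the last 2 characters to the front (rotate right by 2).
For "cluster" the result is "erclust".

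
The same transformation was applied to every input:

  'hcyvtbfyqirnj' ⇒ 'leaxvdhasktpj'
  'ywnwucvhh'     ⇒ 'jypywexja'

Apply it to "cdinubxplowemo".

In each case the input is transformed by: swap the first and last characters, then shift every letter 2 places forward in the alphabet (wrapping around).
Working it through for "cdinubxplowemo": intermediate "odinubxplowemc", final "qfkpwdzrnqygoe".

qfkpwdzrnqygoe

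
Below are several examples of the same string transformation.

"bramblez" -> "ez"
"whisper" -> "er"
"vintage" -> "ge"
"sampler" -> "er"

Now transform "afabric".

ic

In each case the input is transformed by: keep only the last 2 characters.
"afabric" → "ic".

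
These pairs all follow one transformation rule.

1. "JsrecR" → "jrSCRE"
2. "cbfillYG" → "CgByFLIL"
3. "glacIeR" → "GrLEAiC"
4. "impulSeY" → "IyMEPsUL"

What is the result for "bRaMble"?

The pattern: take characters alternately from the front and the back (1st, last, 2nd, 2nd-last, ...), then flip the case of every letter.
"bRaMble" → "beRlabM" → "BErLABm".

BErLABm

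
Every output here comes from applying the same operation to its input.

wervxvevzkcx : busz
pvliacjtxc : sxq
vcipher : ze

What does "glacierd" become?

In each case the input is transformed by: keep one character in every 3, starting at position 2 (positions 2nd, 5th, 8th, ...), then shift every letter 3 places backward in the alphabet (wrapping around).
Starting from "glacierd": after the first operation, "lid"; after the second, "ifa".

ifa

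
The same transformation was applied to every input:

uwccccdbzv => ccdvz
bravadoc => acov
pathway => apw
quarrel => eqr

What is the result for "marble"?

blr

The rule is to sort the characters into alphabetical order, then keep every other character starting from the second (positions 2nd, 4th, 6th, ...).
For "marble", step one produces "abelmr"; step two turns that into "blr".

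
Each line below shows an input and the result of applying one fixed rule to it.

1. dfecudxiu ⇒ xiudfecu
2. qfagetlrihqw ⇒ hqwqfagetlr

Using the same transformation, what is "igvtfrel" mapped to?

The transformation: move the last 3 characters to the front (rotate right by 3), then delete the last character.
For "igvtfrel" the result is "religvt".

religvt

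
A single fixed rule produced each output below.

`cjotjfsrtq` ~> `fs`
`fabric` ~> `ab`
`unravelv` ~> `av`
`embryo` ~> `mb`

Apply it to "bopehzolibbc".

li

Each output is the input with this applied: move the last 3 characters to the front (rotate right by 3), then keep only the last 2 characters.
Working it through for "bopehzolibbc": intermediate "bbcbopehzoli", final "li".
(Check on "unravelv": → "elvunrav" → "av" ✓)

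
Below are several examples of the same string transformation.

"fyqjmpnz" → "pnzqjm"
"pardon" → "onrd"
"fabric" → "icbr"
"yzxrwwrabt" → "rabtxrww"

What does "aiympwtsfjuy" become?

Looking at the pairs, the operation is to delete the first 2 characters, then swap the front and back halves of the string.
On "aiympwtsfjuy": the first step gives "ympwtsfjuy", and the second then gives "sfjuyympwt".

sfjuyympwt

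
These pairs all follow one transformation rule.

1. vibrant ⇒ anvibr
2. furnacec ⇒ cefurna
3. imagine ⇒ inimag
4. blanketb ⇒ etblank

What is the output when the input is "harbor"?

Rule — delete the last character, then move the last 2 characters to the front (rotate right by 2).
For "harbor" the result is "bohar".

bohar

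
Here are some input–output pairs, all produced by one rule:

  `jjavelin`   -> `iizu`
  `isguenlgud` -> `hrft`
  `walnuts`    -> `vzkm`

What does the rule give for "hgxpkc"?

gfwo

What's happening: shift every letter 1 place backward in the alphabet (wrapping around), then keep only the first 4 characters.
Starting from "hgxpkc": after the first operation, "gfwojb"; after the second, "gfwo".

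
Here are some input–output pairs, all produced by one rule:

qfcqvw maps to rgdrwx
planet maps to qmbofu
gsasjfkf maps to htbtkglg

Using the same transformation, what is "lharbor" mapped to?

mibscps

In each case the input is transformed by: shift every letter 1 place forward in the alphabet (wrapping around).
For "lharbor" the result is "mibscps".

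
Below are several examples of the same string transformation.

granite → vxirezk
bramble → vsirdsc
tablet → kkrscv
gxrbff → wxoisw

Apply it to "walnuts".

jnrcelk

Looking at the pairs, the operation is to move the last character to the front, then shift every letter 9 places backward in the alphabet (wrapping around).
On "walnuts": the first step gives "swalnut", and the second then gives "jnrcelk".
(Check on "bramble": → "ebrambl" → "vsirdsc" ✓)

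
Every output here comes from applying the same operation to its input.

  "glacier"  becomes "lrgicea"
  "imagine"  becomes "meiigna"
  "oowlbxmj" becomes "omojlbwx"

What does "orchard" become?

rdoahrc

What's happening: swap each adjacent pair of characters (1↔2, 3↔4, ...), then take characters alternately from the front and the back (1st, last, 2nd, 2nd-last, ...).
Applying both steps to "orchard": "rohcrad", then "rdoahrc".
(Check on "imagine": → "miganie" → "meiigna" ✓)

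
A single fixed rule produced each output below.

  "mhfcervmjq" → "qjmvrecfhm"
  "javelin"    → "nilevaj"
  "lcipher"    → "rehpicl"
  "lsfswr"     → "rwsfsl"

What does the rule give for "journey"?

yenruoj

Rule — reverse the string.
For "journey" the result is "yenruoj".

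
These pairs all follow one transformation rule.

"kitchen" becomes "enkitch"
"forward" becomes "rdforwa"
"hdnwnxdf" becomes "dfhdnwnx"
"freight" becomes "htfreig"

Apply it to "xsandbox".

The transformation: move the last 2 characters to the front (rotate right by 2).
On "xsandbox" that produces "oxxsandb".

oxxsandb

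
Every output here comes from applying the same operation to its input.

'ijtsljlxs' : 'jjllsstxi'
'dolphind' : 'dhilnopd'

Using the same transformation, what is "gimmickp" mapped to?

Looking at the pairs, the operation is to sort the characters into alphabetical order, then move the first character to the end.
"gimmickp" → "cgiikmmp" → "giikmmpc".

giikmmpc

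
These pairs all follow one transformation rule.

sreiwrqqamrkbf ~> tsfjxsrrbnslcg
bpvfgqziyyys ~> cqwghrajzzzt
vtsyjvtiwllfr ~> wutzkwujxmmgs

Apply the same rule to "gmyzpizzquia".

hnzaqjaarvjb

Rule — shift every letter 1 place forward in the alphabet (wrapping around).
Doing the same to "gmyzpizzquia": "hnzaqjaarvjb".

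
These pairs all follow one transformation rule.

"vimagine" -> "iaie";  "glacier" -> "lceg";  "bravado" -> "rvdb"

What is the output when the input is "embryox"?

mroe

Rule — move the first character to the end, then keep every other character starting from the first (positions 1st, 3rd, 5th, ...).
"embryox" → "mbryoxe" → "mroe".
(Check on "vimagine": → "imaginev" → "iaie" ✓)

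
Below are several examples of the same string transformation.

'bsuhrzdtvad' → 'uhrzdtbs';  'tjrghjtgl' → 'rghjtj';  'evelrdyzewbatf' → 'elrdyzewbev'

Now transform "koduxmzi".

The pattern: delete the last 3 characters, then move the first 2 characters to the end (rotate left by 2).
"koduxmzi" → "kodux" → "duxko".
(Check on "bsuhrzdtvad": → "bsuhrzdt" → "uhrzdtbs" ✓)

duxko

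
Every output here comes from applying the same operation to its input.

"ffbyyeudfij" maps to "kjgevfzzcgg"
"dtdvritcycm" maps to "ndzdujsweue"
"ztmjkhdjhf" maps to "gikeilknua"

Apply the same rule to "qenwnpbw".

xcqoxofr

Rule — reverse the string, then shift every letter 1 place forward in the alphabet (wrapping around).
Applying both steps to "qenwnpbw": "wbpnwneq", then "xcqoxofr".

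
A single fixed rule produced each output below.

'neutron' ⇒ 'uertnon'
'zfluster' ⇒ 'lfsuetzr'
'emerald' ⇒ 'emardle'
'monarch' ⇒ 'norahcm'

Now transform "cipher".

What's happening: move the first character to the end, then swap each adjacent pair of characters (1↔2, 3↔4, ...).
On "cipher": the first step gives "ipherc", and the second then gives "piehcr".

piehcr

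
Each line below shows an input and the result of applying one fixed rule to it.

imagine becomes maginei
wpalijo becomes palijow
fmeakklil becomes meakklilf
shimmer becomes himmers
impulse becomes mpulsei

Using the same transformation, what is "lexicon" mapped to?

The transformation: move the first character to the end.
"lexicon" → "exiconl".

exiconl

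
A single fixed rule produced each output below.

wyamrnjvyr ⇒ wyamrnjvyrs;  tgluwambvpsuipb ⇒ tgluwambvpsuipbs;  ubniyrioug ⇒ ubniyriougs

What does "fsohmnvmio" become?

fsohmnvmios

What's happening: append "s".
"fsohmnvmio" → "fsohmnvmios".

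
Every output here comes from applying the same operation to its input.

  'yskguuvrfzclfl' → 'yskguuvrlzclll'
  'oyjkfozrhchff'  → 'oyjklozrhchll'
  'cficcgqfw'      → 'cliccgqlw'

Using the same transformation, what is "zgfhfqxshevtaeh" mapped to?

The transformation: replace every "f" with "l".
For "zgfhfqxshevtaeh" the result is "zglhlqxshevtaeh".

zglhlqxshevtaeh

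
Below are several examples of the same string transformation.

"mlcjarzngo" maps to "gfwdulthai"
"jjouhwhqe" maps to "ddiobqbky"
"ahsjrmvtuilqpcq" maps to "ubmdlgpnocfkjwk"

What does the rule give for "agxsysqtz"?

uarmsmknt

Looking at the pairs, the operation is to shift every letter 6 places backward in the alphabet (wrapping around).
Applying that to "agxsysqtz" gives "uarmsmknt".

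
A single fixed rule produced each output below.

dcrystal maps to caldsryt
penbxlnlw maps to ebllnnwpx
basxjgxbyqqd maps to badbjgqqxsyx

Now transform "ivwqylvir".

The transformation: sort the characters into alphabetical order, then swap each adjacent pair of characters (1↔2, 3↔4, ...).
Working it through for "ivwqylvir": intermediate "iilqrvvwy", final "iiqlvrwvy".

iiqlvrwvy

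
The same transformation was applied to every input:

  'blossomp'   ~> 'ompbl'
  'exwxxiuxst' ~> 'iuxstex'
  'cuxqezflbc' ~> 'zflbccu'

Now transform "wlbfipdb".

pdbwl

Rule — move the first 2 characters to the end (rotate left by 2), then delete the first 3 characters.
"wlbfipdb" → "bfipdbwl" → "pdbwl".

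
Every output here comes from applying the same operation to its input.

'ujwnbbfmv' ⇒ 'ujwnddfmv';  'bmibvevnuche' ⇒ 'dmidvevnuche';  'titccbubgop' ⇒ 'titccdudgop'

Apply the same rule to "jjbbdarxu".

The pattern: replace every "b" with "d".
For "jjbbdarxu" the result is "jjdddarxu".

jjdddarxu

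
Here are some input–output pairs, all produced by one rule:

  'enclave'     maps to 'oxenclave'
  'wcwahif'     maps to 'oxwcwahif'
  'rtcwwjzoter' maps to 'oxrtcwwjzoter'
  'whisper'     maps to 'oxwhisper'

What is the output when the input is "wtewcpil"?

oxwtewcpil

Each output is the input with this applied: prepend "ox".
"wtewcpil" → "oxwtewcpil".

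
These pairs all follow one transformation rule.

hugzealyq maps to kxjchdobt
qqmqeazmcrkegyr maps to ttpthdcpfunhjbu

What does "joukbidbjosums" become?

mrxnelgemrvxpv

Looking at the pairs, the operation is to shift every letter 3 places forward in the alphabet (wrapping around).
On "joukbidbjosums" that produces "mrxnelgemrvxpv".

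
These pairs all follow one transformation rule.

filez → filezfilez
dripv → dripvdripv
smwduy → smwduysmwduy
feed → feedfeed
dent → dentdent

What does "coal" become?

In each case the input is transformed by: write the whole string twice.
Doing the same to "coal": "coalcoal".

coalcoal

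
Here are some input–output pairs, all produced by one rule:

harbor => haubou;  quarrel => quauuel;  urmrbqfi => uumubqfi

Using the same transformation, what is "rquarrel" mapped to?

The pattern: replace every "r" with "u".
"rquarrel" → "uquauuel".

uquauuel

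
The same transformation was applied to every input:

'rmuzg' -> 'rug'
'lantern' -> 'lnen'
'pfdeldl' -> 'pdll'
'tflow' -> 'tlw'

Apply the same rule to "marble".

The rule is to keep every other character starting from the first (positions 1st, 3rd, 5th, ...).
Doing the same to "marble": "mrl".

mrl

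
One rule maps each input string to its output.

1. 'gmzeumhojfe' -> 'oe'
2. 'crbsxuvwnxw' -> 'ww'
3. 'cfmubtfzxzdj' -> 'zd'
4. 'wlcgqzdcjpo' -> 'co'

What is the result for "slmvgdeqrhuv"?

qu

The rule is to keep one character in every 3, starting at position 2 (positions 2nd, 5th, 8th, ...), then delete the first 2 characters.
Applying that to "slmvgdeqrhuv" gives "qu".
(Check on "wlcgqzdcjpo": → "lqco" → "co" ✓)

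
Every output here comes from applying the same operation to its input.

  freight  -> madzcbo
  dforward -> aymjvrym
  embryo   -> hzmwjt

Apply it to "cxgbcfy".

Looking at the pairs, the operation is to shift every letter 5 places backward in the alphabet (wrapping around), then swap each adjacent pair of characters (1↔2, 3↔4, ...).
Working it through for "cxgbcfy": intermediate "xsbwxat", final "sxwbaxt".

sxwbaxt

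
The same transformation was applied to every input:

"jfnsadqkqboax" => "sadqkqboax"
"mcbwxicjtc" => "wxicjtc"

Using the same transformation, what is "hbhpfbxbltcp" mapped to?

pfbxbltcp

Rule — delete the first 3 characters.
For "hbhpfbxbltcp" the result is "pfbxbltcp".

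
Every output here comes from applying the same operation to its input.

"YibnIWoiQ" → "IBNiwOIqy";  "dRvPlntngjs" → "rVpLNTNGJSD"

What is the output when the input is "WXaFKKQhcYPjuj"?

xAfkkqHCypJUJw

The pattern: flip the case of every letter, then move the first character to the end.
On "WXaFKKQhcYPjuj" that produces "xAfkkqHCypJUJw".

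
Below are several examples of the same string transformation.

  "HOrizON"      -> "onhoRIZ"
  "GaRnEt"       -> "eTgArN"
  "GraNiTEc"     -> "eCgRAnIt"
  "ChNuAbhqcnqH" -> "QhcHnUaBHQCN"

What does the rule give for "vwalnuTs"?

The pattern: move the last 2 characters to the front (rotate right by 2), then flip the case of every letter.
Starting from "vwalnuTs": after the first operation, "Tsvwalnu"; after the second, "tSVWALNU".

tSVWALNU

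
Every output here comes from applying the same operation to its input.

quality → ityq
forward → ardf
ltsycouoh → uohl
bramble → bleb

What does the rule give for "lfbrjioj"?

iojl

The transformation: move the last 3 characters to the front (rotate right by 3), then keep only the first 4 characters.
On "lfbrjioj": the first step gives "iojlfbrj", and the second then gives "iojl".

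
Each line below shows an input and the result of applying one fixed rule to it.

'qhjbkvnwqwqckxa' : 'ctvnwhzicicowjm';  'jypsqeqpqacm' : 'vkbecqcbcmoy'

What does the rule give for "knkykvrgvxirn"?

Looking at the pairs, the operation is to shift every letter 12 places forward in the alphabet (wrapping around).
So "knkykvrgvxirn" becomes "wzwkwhdshjudz".

wzwkwhdshjudz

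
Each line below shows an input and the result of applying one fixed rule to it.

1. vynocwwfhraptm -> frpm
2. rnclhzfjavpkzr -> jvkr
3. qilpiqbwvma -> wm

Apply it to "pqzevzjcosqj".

csj

In each case the input is transformed by: keep every other character starting from the second (positions 2nd, 4th, 6th, ...), then delete the first 3 characters.
"pqzevzjcosqj" → "qezcsj" → "csj".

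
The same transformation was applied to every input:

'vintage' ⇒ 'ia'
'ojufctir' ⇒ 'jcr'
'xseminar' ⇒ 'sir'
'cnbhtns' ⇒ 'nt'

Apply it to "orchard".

The transformation: keep one character in every 3, starting at position 2 (positions 2nd, 5th, 8th, ...).
"orchard" → "ra".

ra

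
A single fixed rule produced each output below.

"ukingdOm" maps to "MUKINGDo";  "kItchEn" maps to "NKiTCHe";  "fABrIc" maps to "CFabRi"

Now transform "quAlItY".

Each output is the input with this applied: flip the case of every letter, then move the last character to the front.
"quAlItY" → "yQUaLiT".

yQUaLiT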